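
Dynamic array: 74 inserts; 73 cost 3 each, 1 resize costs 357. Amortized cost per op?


Formula: Amortized cost = Total cost / Operations
Total cost = (73 * 3) + (1 * 357)
Total cost = 219 + 357 = 576
Amortized = 576 / 74 = 7.7838

7.7838


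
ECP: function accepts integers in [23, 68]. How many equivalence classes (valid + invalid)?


Valid range: [23, 68]
Class 1: x < 23 — invalid
Class 2: 23 ≤ x ≤ 68 — valid
Class 3: x > 68 — invalid
Total equivalence classes: 3

3 equivalence classes


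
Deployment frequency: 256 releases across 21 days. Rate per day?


Formula: deployments per day = releases / days
= 256 / 21
= 12.19 deploys/day
(equivalently, 85.33 deploys/week)

12.19 deploys/day


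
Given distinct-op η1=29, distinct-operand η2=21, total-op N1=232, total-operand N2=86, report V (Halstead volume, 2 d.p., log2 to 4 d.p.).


Formula: V = N * log2(η), where N = N1 + N2 and η = η1 + η2
η = 29 + 21 = 50
N = 232 + 86 = 318
log2(50) ≈ 5.6439
V = 318 * 5.6439 = 1794.76

1794.76


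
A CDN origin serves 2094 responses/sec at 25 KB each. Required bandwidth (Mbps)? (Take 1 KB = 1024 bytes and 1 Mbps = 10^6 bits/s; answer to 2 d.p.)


Formula: Mbps = payload_bytes * RPS * 8 / 1e6
Payload per request = 25 KB = 25 * 1024 = 25600 bytes
Total bytes/sec = 25600 * 2094 = 53606400
Total bits/sec = 53606400 * 8 = 428851200
Mbps = 428851200 / 1e6 = 428.85

428.85 Mbps


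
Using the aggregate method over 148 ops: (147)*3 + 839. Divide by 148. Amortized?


Formula: Amortized cost = Total cost / Operations
Total cost = (147 * 3) + (1 * 839)
Total cost = 441 + 839 = 1280
Amortized = 1280 / 148 = 8.6486

8.6486


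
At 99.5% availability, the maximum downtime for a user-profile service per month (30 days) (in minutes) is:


Formula: allowed downtime = period * (100 - SLA) / 100
Period (month (30 days)) = 43200 minutes
Unavailability fraction = (100 - 99.5) / 100
Allowed downtime = 43200 * (100 - 99.5) / 100
Allowed downtime = 216.0 minutes

216.0 minutes


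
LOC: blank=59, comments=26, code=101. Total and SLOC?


Total LOC = blank + comment + code
Total LOC = 59 + 26 + 101 = 186
SLOC (source only) = code = 101

Total LOC: 186, SLOC: 101


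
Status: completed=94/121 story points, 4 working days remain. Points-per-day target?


Formula: Required rate = Remaining points / Days left
Remaining = 121 - 94 = 27 points
Required rate = 27 / 4 = 6.75 points/day

6.75 points/day


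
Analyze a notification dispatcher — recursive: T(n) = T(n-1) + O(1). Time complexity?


Reasoning: linear recursion with constant work per frame
Complexity: O(n)

O(n)


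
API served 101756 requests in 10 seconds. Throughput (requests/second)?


Formula: throughput = requests / seconds
throughput = 101756 / 10
throughput = 10175.6 requests/second

10175.6 requests/second


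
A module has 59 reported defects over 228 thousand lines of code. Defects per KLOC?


Defect density = defects / KLOC
Defect density = 59 / 228
Defect density = 0.259 defects/KLOC

0.259 defects/KLOC


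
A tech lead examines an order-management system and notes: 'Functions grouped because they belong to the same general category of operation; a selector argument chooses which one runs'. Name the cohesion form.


Reasoning: Grouped by category of activity, not by data or sequence
Type: Logical cohesion

Logical cohesion


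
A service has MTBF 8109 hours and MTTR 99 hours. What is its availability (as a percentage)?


Availability = MTBF / (MTBF + MTTR)
Availability = 8109 / (8109 + 99)
Availability = 8109 / 8208
Availability = 98.7939%

98.7939%


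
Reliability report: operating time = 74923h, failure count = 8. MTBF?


Formula: MTBF = Total operating time / Number of failures
MTBF = 74923 / 8
MTBF = 9365.38 hours

9365.38 hours


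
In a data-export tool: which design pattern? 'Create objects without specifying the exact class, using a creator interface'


This matches the Factory Method pattern

Factory Method


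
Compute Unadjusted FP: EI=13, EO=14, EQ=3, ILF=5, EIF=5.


UFP = EI*4 + EO*5 + EQ*4 + ILF*10 + EIF*7
UFP = 13*4 + 14*5 + 3*4 + 5*10 + 5*7
UFP = 52 + 70 + 12 + 50 + 35
UFP = 219

219


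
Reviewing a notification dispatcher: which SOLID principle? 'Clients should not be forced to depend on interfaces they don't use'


This describes the Interface Segregation Principle (ISP)

Interface Segregation Principle (ISP)


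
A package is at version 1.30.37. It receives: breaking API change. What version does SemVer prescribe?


Current: 1.30.37
Change category: 'breaking API change' → major bump
SemVer rule: major bump → increment MAJOR, reset MINOR and PATCH to 0
New: 2.0.0

2.0.0


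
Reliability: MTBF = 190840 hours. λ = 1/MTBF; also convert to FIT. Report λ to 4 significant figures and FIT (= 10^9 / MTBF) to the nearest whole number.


Formula: λ = 1 / MTBF; FIT = λ × 1e9 = 1e9 / MTBF
λ = 1 / 190840 ≈ 5.240e-06 failures/hour
FIT = 1e9 / 190840 ≈ 5240 failures per 1e9 hours (nearest whole number)

λ = 5.240e-06 /h, FIT = 5240


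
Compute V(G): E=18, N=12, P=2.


Formula: V(G) = E - N + 2P
V(G) = 18 - 12 + 2*2
V(G) = 6 + 4
V(G) = 10

10


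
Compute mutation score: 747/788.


Mutation score = killed / total * 100
Mutation score = 747 / 788 * 100
Mutation score = 94.8%

94.8%


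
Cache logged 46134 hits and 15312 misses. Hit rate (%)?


Formula: hit rate = hits / (hits + misses) * 100
hit rate = 46134 / (46134 + 15312) * 100
hit rate = 46134 / 61446 * 100
hit rate = 75.08%

75.08%


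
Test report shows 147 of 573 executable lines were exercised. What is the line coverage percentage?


Coverage = covered / total * 100
Coverage = 147 / 573 * 100
Coverage = 25.65%

25.65%


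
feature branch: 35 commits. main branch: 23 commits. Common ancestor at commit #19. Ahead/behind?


Common ancestor: commit #19
feature commits after divergence: 35 - 19 = 16
main commits after divergence: 23 - 19 = 4
feature is 16 commits ahead of main
main is 4 commits ahead of feature

feature ahead: 16, main ahead: 4


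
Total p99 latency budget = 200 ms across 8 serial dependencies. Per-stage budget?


Formula: per_stage = total_budget / stages
per_stage = 200 / 8
per_stage = 25.0 ms

25.0 ms


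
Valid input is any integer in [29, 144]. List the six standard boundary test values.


Range: [29, 144]
Boundaries: just below min, min, min+1, max-1, max, just above max
Values: [28, 29, 30, 143, 144, 145]

[28, 29, 30, 143, 144, 145]


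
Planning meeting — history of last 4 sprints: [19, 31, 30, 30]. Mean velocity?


Formula: Avg velocity = Total points / Number of sprints
Points: [19, 31, 30, 30]
Sum = 19 + 31 + 30 + 30 = 110
Avg velocity = 110 / 4 = 27.5 points/sprint

27.5 points/sprint


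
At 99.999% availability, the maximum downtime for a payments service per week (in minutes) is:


Formula: allowed downtime = period * (100 - SLA) / 100
Period (week) = 10080 minutes
Unavailability fraction = (100 - 99.999) / 100
Allowed downtime = 10080 * (100 - 99.999) / 100
Allowed downtime = 0.1008 minutes

0.1008 minutes


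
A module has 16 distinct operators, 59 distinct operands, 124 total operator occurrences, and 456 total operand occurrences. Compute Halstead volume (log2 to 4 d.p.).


Formula: V = N * log2(η), where N = N1 + N2 and η = η1 + η2
η = 16 + 59 = 75
N = 124 + 456 = 580
log2(75) ≈ 6.2288
V = 580 * 6.2288 = 3612.70

3612.70


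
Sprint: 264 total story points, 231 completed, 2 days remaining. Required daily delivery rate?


Formula: Required rate = Remaining points / Days left
Remaining = 264 - 231 = 33 points
Required rate = 33 / 2 = 16.5 points/day

16.5 points/day


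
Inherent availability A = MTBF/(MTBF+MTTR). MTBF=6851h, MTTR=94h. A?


Availability = MTBF / (MTBF + MTTR)
Availability = 6851 / (6851 + 94)
Availability = 6851 / 6945
Availability = 98.6465%

98.6465%


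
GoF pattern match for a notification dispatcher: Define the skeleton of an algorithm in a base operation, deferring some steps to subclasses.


This matches the Template Method pattern

Template Method


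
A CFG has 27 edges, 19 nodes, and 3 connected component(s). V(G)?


Formula: V(G) = E - N + 2P
V(G) = 27 - 19 + 2*3
V(G) = 8 + 6
V(G) = 14

14


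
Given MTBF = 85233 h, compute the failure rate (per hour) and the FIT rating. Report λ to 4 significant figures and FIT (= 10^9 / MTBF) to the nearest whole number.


Formula: λ = 1 / MTBF; FIT = λ × 1e9 = 1e9 / MTBF
λ = 1 / 85233 ≈ 1.173e-05 failures/hour
FIT = 1e9 / 85233 ≈ 11733 failures per 1e9 hours (nearest whole number)

λ = 1.173e-05 /h, FIT = 11733


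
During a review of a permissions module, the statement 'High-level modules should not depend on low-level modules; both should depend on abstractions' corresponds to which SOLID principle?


This describes the Dependency Inversion Principle (DIP)

Dependency Inversion Principle (DIP)


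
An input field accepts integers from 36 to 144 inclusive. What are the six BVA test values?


Range: [36, 144]
Boundaries: just below min, min, min+1, max-1, max, just above max
Values: [35, 36, 37, 143, 144, 145]

[35, 36, 37, 143, 144, 145]


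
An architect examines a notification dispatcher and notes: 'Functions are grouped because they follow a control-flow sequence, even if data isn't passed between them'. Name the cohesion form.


Reasoning: Grouped by order of execution within a routine, not by data flow
Type: Procedural cohesion

Procedural cohesion


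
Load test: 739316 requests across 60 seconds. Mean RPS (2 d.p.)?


Formula: throughput = requests / seconds
throughput = 739316 / 60
throughput = 12321.93 requests/second

12321.93 requests/second


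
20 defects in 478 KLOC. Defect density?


Defect density = defects / KLOC
Defect density = 20 / 478
Defect density = 0.042 defects/KLOC

0.042 defects/KLOC


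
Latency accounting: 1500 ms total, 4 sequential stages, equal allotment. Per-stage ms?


Formula: per_stage = total_budget / stages
per_stage = 1500 / 4
per_stage = 375.0 ms

375.0 ms


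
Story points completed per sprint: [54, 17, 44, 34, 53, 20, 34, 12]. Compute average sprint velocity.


Formula: Avg velocity = Total points / Number of sprints
Points: [54, 17, 44, 34, 53, 20, 34, 12]
Sum = 54 + 17 + 44 + 34 + 53 + 20 + 34 + 12 = 268
Avg velocity = 268 / 8 = 33.5 points/sprint

33.5 points/sprint


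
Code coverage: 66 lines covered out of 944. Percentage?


Coverage = covered / total * 100
Coverage = 66 / 944 * 100
Coverage = 6.99%

6.99%


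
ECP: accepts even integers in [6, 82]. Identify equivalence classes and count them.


Constraint: even integers in [6, 82]
Class 1: x < 6 — out-of-range invalid
Class 2: x in [6,82] but odd — wrong type invalid
Class 3: x in [6,82] and even — valid
Class 4: x > 82 — out-of-range invalid
Total equivalence classes: 4

4 equivalence classes


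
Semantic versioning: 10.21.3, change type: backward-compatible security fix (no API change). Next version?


Current: 10.21.3
Change category: 'backward-compatible security fix (no API change)' → patch bump
SemVer rule: patch bump → increment PATCH (MAJOR and MINOR unchanged)
New: 10.21.4

10.21.4


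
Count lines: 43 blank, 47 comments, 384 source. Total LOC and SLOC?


Total LOC = blank + comment + code
Total LOC = 43 + 47 + 384 = 474
SLOC (source only) = code = 384

Total LOC: 474, SLOC: 384


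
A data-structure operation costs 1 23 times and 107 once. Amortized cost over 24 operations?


Formula: Amortized cost = Total cost / Operations
Total cost = (23 * 1) + (1 * 107)
Total cost = 23 + 107 = 130
Amortized = 130 / 24 = 5.4167

5.4167


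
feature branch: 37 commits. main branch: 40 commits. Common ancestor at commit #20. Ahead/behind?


Common ancestor: commit #20
feature commits after divergence: 37 - 20 = 17
main commits after divergence: 40 - 20 = 20
feature is 17 commits ahead of main
main is 20 commits ahead of feature

feature ahead: 17, main ahead: 20


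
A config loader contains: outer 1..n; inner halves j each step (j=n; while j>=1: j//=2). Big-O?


Reasoning: n times log n
Complexity: O(n log n)

O(n log n)


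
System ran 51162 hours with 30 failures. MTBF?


Formula: MTBF = Total operating time / Number of failures
MTBF = 51162 / 30
MTBF = 1705.4 hours

1705.4 hours


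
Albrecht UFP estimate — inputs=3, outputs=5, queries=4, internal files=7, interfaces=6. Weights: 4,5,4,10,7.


UFP = EI*4 + EO*5 + EQ*4 + ILF*10 + EIF*7
UFP = 3*4 + 5*5 + 4*4 + 7*10 + 6*7
UFP = 12 + 25 + 16 + 70 + 42
UFP = 165

165


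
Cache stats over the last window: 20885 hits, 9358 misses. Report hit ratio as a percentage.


Formula: hit rate = hits / (hits + misses) * 100
hit rate = 20885 / (20885 + 9358) * 100
hit rate = 20885 / 30243 * 100
hit rate = 69.06%

69.06%


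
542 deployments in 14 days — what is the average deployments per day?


Formula: deployments per day = releases / days
= 542 / 14
= 38.714 deploys/day
(equivalently, 271.0 deploys/week)

38.714 deploys/day


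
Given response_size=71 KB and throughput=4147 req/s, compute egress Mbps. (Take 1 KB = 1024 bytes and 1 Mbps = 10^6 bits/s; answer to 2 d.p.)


Formula: Mbps = payload_bytes * RPS * 8 / 1e6
Payload per request = 71 KB = 71 * 1024 = 72704 bytes
Total bytes/sec = 72704 * 4147 = 301503488
Total bits/sec = 301503488 * 8 = 2412027904
Mbps = 2412027904 / 1e6 = 2412.03

2412.03 Mbps


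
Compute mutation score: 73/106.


Mutation score = killed / total * 100
Mutation score = 73 / 106 * 100
Mutation score = 68.87%

68.87%


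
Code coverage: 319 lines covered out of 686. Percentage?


Coverage = covered / total * 100
Coverage = 319 / 686 * 100
Coverage = 46.5%

46.5%


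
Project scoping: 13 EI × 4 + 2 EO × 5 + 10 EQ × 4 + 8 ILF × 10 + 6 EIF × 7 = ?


UFP = EI*4 + EO*5 + EQ*4 + ILF*10 + EIF*7
UFP = 13*4 + 2*5 + 10*4 + 8*10 + 6*7
UFP = 52 + 10 + 40 + 80 + 42
UFP = 224

224


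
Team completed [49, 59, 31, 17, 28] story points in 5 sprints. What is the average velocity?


Formula: Avg velocity = Total points / Number of sprints
Points: [49, 59, 31, 17, 28]
Sum = 49 + 59 + 31 + 17 + 28 = 184
Avg velocity = 184 / 5 = 36.8 points/sprint

36.8 points/sprint


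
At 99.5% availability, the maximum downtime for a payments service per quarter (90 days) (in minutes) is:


Formula: allowed downtime = period * (100 - SLA) / 100
Period (quarter (90 days)) = 129600 minutes
Unavailability fraction = (100 - 99.5) / 100
Allowed downtime = 129600 * (100 - 99.5) / 100
Allowed downtime = 648.0 minutes

648.0 minutes


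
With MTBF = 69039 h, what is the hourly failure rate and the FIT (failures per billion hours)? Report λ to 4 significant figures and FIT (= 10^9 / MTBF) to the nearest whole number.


Formula: λ = 1 / MTBF; FIT = λ × 1e9 = 1e9 / MTBF
λ = 1 / 69039 ≈ 1.448e-05 failures/hour
FIT = 1e9 / 69039 ≈ 14485 failures per 1e9 hours (nearest whole number)

λ = 1.448e-05 /h, FIT = 14485


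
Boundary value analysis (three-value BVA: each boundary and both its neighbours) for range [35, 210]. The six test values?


Range: [35, 210]
Boundaries: just below min, min, min+1, max-1, max, just above max
Values: [34, 35, 36, 209, 210, 211]

[34, 35, 36, 209, 210, 211]


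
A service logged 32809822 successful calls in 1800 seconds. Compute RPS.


Formula: throughput = requests / seconds
throughput = 32809822 / 1800
throughput = 18227.68 requests/second

18227.68 requests/second


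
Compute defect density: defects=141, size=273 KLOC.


Defect density = defects / KLOC
Defect density = 141 / 273
Defect density = 0.516 defects/KLOC

0.516 defects/KLOC


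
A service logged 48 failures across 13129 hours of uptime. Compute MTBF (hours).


Formula: MTBF = Total operating time / Number of failures
MTBF = 13129 / 48
MTBF = 273.52 hours

273.52 hours


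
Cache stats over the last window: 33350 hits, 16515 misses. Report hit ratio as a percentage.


Formula: hit rate = hits / (hits + misses) * 100
hit rate = 33350 / (33350 + 16515) * 100
hit rate = 33350 / 49865 * 100
hit rate = 66.88%

66.88%


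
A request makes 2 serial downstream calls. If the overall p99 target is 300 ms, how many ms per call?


Formula: per_stage = total_budget / stages
per_stage = 300 / 2
per_stage = 150.0 ms

150.0 ms


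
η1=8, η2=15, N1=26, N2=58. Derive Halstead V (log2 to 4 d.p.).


Formula: V = N * log2(η), where N = N1 + N2 and η = η1 + η2
η = 8 + 15 = 23
N = 26 + 58 = 84
log2(23) ≈ 4.5236
V = 84 * 4.5236 = 379.98

379.98


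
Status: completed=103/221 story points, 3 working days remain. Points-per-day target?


Formula: Required rate = Remaining points / Days left
Remaining = 221 - 103 = 118 points
Required rate = 118 / 3 = 39.33 points/day

39.33 points/day


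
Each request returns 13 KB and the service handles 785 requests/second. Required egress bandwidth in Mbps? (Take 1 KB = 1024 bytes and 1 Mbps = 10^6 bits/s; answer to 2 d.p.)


Formula: Mbps = payload_bytes * RPS * 8 / 1e6
Payload per request = 13 KB = 13 * 1024 = 13312 bytes
Total bytes/sec = 13312 * 785 = 10449920
Total bits/sec = 10449920 * 8 = 83599360
Mbps = 83599360 / 1e6 = 83.6

83.6 Mbps


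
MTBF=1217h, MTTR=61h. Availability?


Availability = MTBF / (MTBF + MTTR)
Availability = 1217 / (1217 + 61)
Availability = 1217 / 1278
Availability = 95.2269%

95.2269%


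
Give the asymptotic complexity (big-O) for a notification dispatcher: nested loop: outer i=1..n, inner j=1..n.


Reasoning: n iterations times n iterations
Complexity: O(n^2)

O(n^2)


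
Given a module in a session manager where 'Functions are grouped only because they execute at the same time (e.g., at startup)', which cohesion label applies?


Reasoning: Related by timing only
Type: Temporal cohesion

Temporal cohesion


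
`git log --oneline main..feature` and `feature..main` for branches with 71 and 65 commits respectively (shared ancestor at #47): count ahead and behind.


Common ancestor: commit #47
feature commits after divergence: 71 - 47 = 24
main commits after divergence: 65 - 47 = 18
feature is 24 commits ahead of main
main is 18 commits ahead of feature

feature ahead: 24, main ahead: 18


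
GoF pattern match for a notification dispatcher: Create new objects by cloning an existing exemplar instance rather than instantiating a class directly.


This matches the Prototype pattern

Prototype


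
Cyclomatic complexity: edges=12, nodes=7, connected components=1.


Formula: V(G) = E - N + 2P
V(G) = 12 - 7 + 2*1
V(G) = 5 + 2
V(G) = 7

7


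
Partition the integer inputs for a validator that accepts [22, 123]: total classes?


Valid range: [22, 123]
Class 1: x < 22 — invalid
Class 2: 22 ≤ x ≤ 123 — valid
Class 3: x > 123 — invalid
Total equivalence classes: 3

3 equivalence classes


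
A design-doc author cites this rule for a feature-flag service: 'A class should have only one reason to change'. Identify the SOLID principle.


This describes the Single Responsibility Principle (SRP)

Single Responsibility Principle (SRP)


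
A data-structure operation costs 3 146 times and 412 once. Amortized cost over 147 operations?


Formula: Amortized cost = Total cost / Operations
Total cost = (146 * 3) + (1 * 412)
Total cost = 438 + 412 = 850
Amortized = 850 / 147 = 5.7823

5.7823


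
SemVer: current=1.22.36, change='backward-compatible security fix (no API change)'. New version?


Current: 1.22.36
Change category: 'backward-compatible security fix (no API change)' → patch bump
SemVer rule: patch bump → increment PATCH (MAJOR and MINOR unchanged)
New: 1.22.37

1.22.37


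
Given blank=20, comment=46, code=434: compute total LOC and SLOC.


Total LOC = blank + comment + code
Total LOC = 20 + 46 + 434 = 500
SLOC (source only) = code = 434

Total LOC: 500, SLOC: 434


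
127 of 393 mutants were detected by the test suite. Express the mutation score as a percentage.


Mutation score = killed / total * 100
Mutation score = 127 / 393 * 100
Mutation score = 32.32%

32.32%


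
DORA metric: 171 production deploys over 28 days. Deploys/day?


Formula: deployments per day = releases / days
= 171 / 28
= 6.107 deploys/day
(equivalently, 42.75 deploys/week)

6.107 deploys/day


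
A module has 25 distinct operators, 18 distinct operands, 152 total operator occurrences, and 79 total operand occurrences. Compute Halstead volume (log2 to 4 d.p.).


Formula: V = N * log2(η), where N = N1 + N2 and η = η1 + η2
η = 25 + 18 = 43
N = 152 + 79 = 231
log2(43) ≈ 5.4263
V = 231 * 5.4263 = 1253.48

1253.48


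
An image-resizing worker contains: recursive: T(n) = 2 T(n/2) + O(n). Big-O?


Reasoning: master theorem case 2 (merge-sort recurrence)
Complexity: O(n log n)

O(n log n)


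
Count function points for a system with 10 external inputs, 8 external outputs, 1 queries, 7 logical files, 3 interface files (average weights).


UFP = EI*4 + EO*5 + EQ*4 + ILF*10 + EIF*7
UFP = 10*4 + 8*5 + 1*4 + 7*10 + 3*7
UFP = 40 + 40 + 4 + 70 + 21
UFP = 175

175


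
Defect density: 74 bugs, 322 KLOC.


Defect density = defects / KLOC
Defect density = 74 / 322
Defect density = 0.23 defects/KLOC

0.23 defects/KLOC


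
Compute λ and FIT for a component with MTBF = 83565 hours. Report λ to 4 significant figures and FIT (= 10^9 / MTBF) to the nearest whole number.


Formula: λ = 1 / MTBF; FIT = λ × 1e9 = 1e9 / MTBF
λ = 1 / 83565 ≈ 1.197e-05 failures/hour
FIT = 1e9 / 83565 ≈ 11967 failures per 1e9 hours (nearest whole number)

λ = 1.197e-05 /h, FIT = 11967


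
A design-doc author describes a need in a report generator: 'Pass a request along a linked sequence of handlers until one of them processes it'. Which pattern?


This matches the Chain of Responsibility pattern

Chain of Responsibility


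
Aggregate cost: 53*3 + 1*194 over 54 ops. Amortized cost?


Formula: Amortized cost = Total cost / Operations
Total cost = (53 * 3) + (1 * 194)
Total cost = 159 + 194 = 353
Amortized = 353 / 54 = 6.537

6.537


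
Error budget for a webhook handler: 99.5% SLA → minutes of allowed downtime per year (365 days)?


Formula: allowed downtime = period * (100 - SLA) / 100
Period (year (365 days)) = 525600 minutes
Unavailability fraction = (100 - 99.5) / 100
Allowed downtime = 525600 * (100 - 99.5) / 100
Allowed downtime = 2628.0 minutes

2628.0 minutes


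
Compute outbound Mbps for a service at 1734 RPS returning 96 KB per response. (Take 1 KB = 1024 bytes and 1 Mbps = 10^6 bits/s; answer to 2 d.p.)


Formula: Mbps = payload_bytes * RPS * 8 / 1e6
Payload per request = 96 KB = 96 * 1024 = 98304 bytes
Total bytes/sec = 98304 * 1734 = 170459136
Total bits/sec = 170459136 * 8 = 1363673088
Mbps = 1363673088 / 1e6 = 1363.67

1363.67 Mbps


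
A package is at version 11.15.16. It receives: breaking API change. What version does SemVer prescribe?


Current: 11.15.16
Change category: 'breaking API change' → major bump
SemVer rule: major bump → increment MAJOR, reset MINOR and PATCH to 0
New: 12.0.0

12.0.0


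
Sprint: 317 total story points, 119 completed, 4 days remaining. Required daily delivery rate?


Formula: Required rate = Remaining points / Days left
Remaining = 317 - 119 = 198 points
Required rate = 198 / 4 = 49.5 points/day

49.5 points/day


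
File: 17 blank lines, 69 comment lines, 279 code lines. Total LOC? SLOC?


Total LOC = blank + comment + code
Total LOC = 17 + 69 + 279 = 365
SLOC (source only) = code = 279

Total LOC: 365, SLOC: 279


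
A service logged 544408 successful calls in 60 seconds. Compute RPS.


Formula: throughput = requests / seconds
throughput = 544408 / 60
throughput = 9073.47 requests/second

9073.47 requests/second


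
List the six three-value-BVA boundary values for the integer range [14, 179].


Range: [14, 179]
Boundaries: just below min, min, min+1, max-1, max, just above max
Values: [13, 14, 15, 178, 179, 180]

[13, 14, 15, 178, 179, 180]


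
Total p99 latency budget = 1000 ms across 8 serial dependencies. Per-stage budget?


Formula: per_stage = total_budget / stages
per_stage = 1000 / 8
per_stage = 125.0 ms

125.0 ms


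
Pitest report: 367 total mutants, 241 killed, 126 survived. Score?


Mutation score = killed / total * 100
Mutation score = 241 / 367 * 100
Mutation score = 65.67%

65.67%


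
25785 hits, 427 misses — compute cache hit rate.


Formula: hit rate = hits / (hits + misses) * 100
hit rate = 25785 / (25785 + 427) * 100
hit rate = 25785 / 26212 * 100
hit rate = 98.37%

98.37%


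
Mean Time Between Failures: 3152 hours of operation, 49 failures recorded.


Formula: MTBF = Total operating time / Number of failures
MTBF = 3152 / 49
MTBF = 64.33 hours

64.33 hours


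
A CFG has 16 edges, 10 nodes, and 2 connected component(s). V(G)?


Formula: V(G) = E - N + 2P
V(G) = 16 - 10 + 2*2
V(G) = 6 + 4
V(G) = 10

10


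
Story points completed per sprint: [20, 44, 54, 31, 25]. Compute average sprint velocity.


Formula: Avg velocity = Total points / Number of sprints
Points: [20, 44, 54, 31, 25]
Sum = 20 + 44 + 54 + 31 + 25 = 174
Avg velocity = 174 / 5 = 34.8 points/sprint

34.8 points/sprint


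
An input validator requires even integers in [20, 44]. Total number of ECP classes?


Constraint: even integers in [20, 44]
Class 1: x < 20 — out-of-range invalid
Class 2: x in [20,44] but odd — wrong type invalid
Class 3: x in [20,44] and even — valid
Class 4: x > 44 — out-of-range invalid
Total equivalence classes: 4

4 equivalence classes


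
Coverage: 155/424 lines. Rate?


Coverage = covered / total * 100
Coverage = 155 / 424 * 100
Coverage = 36.56%

36.56%


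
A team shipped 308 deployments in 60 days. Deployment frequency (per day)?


Formula: deployments per day = releases / days
= 308 / 60
= 5.133 deploys/day
(equivalently, 35.93 deploys/week)

5.133 deploys/day


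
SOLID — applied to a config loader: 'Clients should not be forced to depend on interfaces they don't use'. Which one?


This describes the Interface Segregation Principle (ISP)

Interface Segregation Principle (ISP)


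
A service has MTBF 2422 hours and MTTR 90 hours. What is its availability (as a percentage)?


Availability = MTBF / (MTBF + MTTR)
Availability = 2422 / (2422 + 90)
Availability = 2422 / 2512
Availability = 96.4172%

96.4172%


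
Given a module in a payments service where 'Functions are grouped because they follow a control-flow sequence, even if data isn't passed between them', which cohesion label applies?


Reasoning: Grouped by order of execution within a routine, not by data flow
Type: Procedural cohesion

Procedural cohesion


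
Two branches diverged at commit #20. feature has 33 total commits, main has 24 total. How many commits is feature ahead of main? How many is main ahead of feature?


Common ancestor: commit #20
feature commits after divergence: 33 - 20 = 13
main commits after divergence: 24 - 20 = 4
feature is 13 commits ahead of main
main is 4 commits ahead of feature

feature ahead: 13, main ahead: 4


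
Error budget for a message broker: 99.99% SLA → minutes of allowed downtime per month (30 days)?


Formula: allowed downtime = period * (100 - SLA) / 100
Period (month (30 days)) = 43200 minutes
Unavailability fraction = (100 - 99.99) / 100
Allowed downtime = 43200 * (100 - 99.99) / 100
Allowed downtime = 4.32 minutes

4.32 minutes


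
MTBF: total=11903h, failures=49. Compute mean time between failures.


Formula: MTBF = Total operating time / Number of failures
MTBF = 11903 / 49
MTBF = 242.92 hours

242.92 hours


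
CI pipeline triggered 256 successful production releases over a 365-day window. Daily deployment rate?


Formula: deployments per day = releases / days
= 256 / 365
= 0.701 deploys/day
(equivalently, 4.91 deploys/week)

0.701 deploys/day


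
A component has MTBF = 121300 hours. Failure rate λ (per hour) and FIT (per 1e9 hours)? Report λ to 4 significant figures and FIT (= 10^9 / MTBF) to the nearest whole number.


Formula: λ = 1 / MTBF; FIT = λ × 1e9 = 1e9 / MTBF
λ = 1 / 121300 ≈ 8.244e-06 failures/hour
FIT = 1e9 / 121300 ≈ 8244 failures per 1e9 hours (nearest whole number)

λ = 8.244e-06 /h, FIT = 8244


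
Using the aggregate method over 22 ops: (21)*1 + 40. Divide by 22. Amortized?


Formula: Amortized cost = Total cost / Operations
Total cost = (21 * 1) + (1 * 40)
Total cost = 21 + 40 = 61
Amortized = 61 / 22 = 2.7727

2.7727


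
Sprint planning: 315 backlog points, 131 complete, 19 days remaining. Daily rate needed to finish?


Formula: Required rate = Remaining points / Days left
Remaining = 315 - 131 = 184 points
Required rate = 184 / 19 = 9.68 points/day

9.68 points/day


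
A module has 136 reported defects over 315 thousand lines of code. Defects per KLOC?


Defect density = defects / KLOC
Defect density = 136 / 315
Defect density = 0.432 defects/KLOC

0.432 defects/KLOC


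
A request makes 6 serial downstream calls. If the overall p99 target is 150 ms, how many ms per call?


Formula: per_stage = total_budget / stages
per_stage = 150 / 6
per_stage = 25.0 ms

25.0 ms


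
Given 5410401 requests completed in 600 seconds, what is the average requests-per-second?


Formula: throughput = requests / seconds
throughput = 5410401 / 600
throughput = 9017.34 requests/second

9017.34 requests/second


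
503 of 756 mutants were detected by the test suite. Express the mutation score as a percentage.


Mutation score = killed / total * 100
Mutation score = 503 / 756 * 100
Mutation score = 66.53%

66.53%


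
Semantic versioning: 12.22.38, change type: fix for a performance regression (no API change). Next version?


Current: 12.22.38
Change category: 'fix for a performance regression (no API change)' → patch bump
SemVer rule: patch bump → increment PATCH (MAJOR and MINOR unchanged)
New: 12.22.39

12.22.39


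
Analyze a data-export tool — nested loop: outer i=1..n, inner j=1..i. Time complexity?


Reasoning: triangle: n(n+1)/2 ~ n^2/2
Complexity: O(n^2)

O(n^2)


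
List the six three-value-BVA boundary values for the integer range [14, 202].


Range: [14, 202]
Boundaries: just below min, min, min+1, max-1, max, just above max
Values: [13, 14, 15, 201, 202, 203]

[13, 14, 15, 201, 202, 203]


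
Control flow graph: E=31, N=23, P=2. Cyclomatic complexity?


Formula: V(G) = E - N + 2P
V(G) = 31 - 23 + 2*2
V(G) = 8 + 4
V(G) = 12

12


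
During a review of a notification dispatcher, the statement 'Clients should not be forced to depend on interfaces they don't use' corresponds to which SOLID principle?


This describes the Interface Segregation Principle (ISP)

Interface Segregation Principle (ISP)


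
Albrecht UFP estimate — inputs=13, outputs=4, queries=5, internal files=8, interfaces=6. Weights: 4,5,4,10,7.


UFP = EI*4 + EO*5 + EQ*4 + ILF*10 + EIF*7
UFP = 13*4 + 4*5 + 5*4 + 8*10 + 6*7
UFP = 52 + 20 + 20 + 80 + 42
UFP = 214

214


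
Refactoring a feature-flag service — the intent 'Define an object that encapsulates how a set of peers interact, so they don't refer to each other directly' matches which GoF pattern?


This matches the Mediator pattern

Mediator


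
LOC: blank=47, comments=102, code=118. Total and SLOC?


Total LOC = blank + comment + code
Total LOC = 47 + 102 + 118 = 267
SLOC (source only) = code = 118

Total LOC: 267, SLOC: 118


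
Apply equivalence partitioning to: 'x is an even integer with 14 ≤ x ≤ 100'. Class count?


Constraint: even integers in [14, 100]
Class 1: x < 14 — out-of-range invalid
Class 2: x in [14,100] but odd — wrong type invalid
Class 3: x in [14,100] and even — valid
Class 4: x > 100 — out-of-range invalid
Total equivalence classes: 4

4 equivalence classes


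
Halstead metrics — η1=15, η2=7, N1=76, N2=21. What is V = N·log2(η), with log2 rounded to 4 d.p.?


Formula: V = N * log2(η), where N = N1 + N2 and η = η1 + η2
η = 15 + 7 = 22
N = 76 + 21 = 97
log2(22) ≈ 4.4594
V = 97 * 4.4594 = 432.56

432.56


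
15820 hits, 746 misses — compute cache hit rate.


Formula: hit rate = hits / (hits + misses) * 100
hit rate = 15820 / (15820 + 746) * 100
hit rate = 15820 / 16566 * 100
hit rate = 95.5%

95.5%


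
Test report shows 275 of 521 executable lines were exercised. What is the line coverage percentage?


Coverage = covered / total * 100
Coverage = 275 / 521 * 100
Coverage = 52.78%

52.78%


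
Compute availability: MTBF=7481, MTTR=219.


Availability = MTBF / (MTBF + MTTR)
Availability = 7481 / (7481 + 219)
Availability = 7481 / 7700
Availability = 97.1558%

97.1558%


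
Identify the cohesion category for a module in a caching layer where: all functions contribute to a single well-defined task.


Reasoning: Best: single purpose
Type: Functional cohesion

Functional cohesion


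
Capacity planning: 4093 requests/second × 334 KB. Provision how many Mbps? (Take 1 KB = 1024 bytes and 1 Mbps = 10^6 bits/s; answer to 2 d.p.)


Formula: Mbps = payload_bytes * RPS * 8 / 1e6
Payload per request = 334 KB = 334 * 1024 = 342016 bytes
Total bytes/sec = 342016 * 4093 = 1399871488
Total bits/sec = 1399871488 * 8 = 11198971904
Mbps = 11198971904 / 1e6 = 11198.97

11198.97 Mbps


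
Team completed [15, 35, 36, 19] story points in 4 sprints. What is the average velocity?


Formula: Avg velocity = Total points / Number of sprints
Points: [15, 35, 36, 19]
Sum = 15 + 35 + 36 + 19 = 105
Avg velocity = 105 / 4 = 26.25 points/sprint

26.25 points/sprint


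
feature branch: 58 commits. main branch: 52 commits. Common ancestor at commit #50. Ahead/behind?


Common ancestor: commit #50
feature commits after divergence: 58 - 50 = 8
main commits after divergence: 52 - 50 = 2
feature is 8 commits ahead of main
main is 2 commits ahead of feature

feature ahead: 8, main ahead: 2


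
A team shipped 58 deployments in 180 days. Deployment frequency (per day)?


Formula: deployments per day = releases / days
= 58 / 180
= 0.322 deploys/day
(equivalently, 2.26 deploys/week)

0.322 deploys/day


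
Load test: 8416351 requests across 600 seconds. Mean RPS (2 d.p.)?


Formula: throughput = requests / seconds
throughput = 8416351 / 600
throughput = 14027.25 requests/second

14027.25 requests/second


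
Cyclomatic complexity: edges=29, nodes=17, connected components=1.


Formula: V(G) = E - N + 2P
V(G) = 29 - 17 + 2*1
V(G) = 12 + 2
V(G) = 14

14


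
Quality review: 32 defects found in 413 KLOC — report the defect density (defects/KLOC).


Defect density = defects / KLOC
Defect density = 32 / 413
Defect density = 0.077 defects/KLOC

0.077 defects/KLOC


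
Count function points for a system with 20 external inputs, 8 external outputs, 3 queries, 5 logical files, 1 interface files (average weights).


UFP = EI*4 + EO*5 + EQ*4 + ILF*10 + EIF*7
UFP = 20*4 + 8*5 + 3*4 + 5*10 + 1*7
UFP = 80 + 40 + 12 + 50 + 7
UFP = 189

189


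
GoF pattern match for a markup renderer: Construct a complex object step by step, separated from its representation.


This matches the Builder pattern

Builder


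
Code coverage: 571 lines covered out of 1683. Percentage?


Coverage = covered / total * 100
Coverage = 571 / 1683 * 100
Coverage = 33.93%

33.93%


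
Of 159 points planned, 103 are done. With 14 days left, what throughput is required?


Formula: Required rate = Remaining points / Days left
Remaining = 159 - 103 = 56 points
Required rate = 56 / 14 = 4.0 points/day

4.0 points/day


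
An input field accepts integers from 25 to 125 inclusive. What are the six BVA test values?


Range: [25, 125]
Boundaries: just below min, min, min+1, max-1, max, just above max
Values: [24, 25, 26, 124, 125, 126]

[24, 25, 26, 124, 125, 126]


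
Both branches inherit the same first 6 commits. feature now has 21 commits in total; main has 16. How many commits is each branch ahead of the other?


Common ancestor: commit #6
feature commits after divergence: 21 - 6 = 15
main commits after divergence: 16 - 6 = 10
feature is 15 commits ahead of main
main is 10 commits ahead of feature

feature ahead: 15, main ahead: 10


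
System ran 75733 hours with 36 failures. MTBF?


Formula: MTBF = Total operating time / Number of failures
MTBF = 75733 / 36
MTBF = 2103.69 hours

2103.69 hours


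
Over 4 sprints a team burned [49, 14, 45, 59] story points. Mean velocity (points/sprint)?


Formula: Avg velocity = Total points / Number of sprints
Points: [49, 14, 45, 59]
Sum = 49 + 14 + 45 + 59 = 167
Avg velocity = 167 / 4 = 41.75 points/sprint

41.75 points/sprint


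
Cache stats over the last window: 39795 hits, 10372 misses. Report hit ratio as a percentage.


Formula: hit rate = hits / (hits + misses) * 100
hit rate = 39795 / (39795 + 10372) * 100
hit rate = 39795 / 50167 * 100
hit rate = 79.33%

79.33%


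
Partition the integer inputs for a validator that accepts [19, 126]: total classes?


Valid range: [19, 126]
Class 1: x < 19 — invalid
Class 2: 19 ≤ x ≤ 126 — valid
Class 3: x > 126 — invalid
Total equivalence classes: 3

3 equivalence classes


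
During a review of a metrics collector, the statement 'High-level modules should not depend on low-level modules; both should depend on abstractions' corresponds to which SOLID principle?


This describes the Dependency Inversion Principle (DIP)

Dependency Inversion Principle (DIP)


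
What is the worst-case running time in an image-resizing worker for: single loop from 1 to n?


Reasoning: one pass through n items
Complexity: O(n)

O(n)


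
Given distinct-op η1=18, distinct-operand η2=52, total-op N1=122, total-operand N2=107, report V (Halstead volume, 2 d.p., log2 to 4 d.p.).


Formula: V = N * log2(η), where N = N1 + N2 and η = η1 + η2
η = 18 + 52 = 70
N = 122 + 107 = 229
log2(70) ≈ 6.1293
V = 229 * 6.1293 = 1403.61

1403.61


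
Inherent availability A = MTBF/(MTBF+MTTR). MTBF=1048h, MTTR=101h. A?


Availability = MTBF / (MTBF + MTTR)
Availability = 1048 / (1048 + 101)
Availability = 1048 / 1149
Availability = 91.2097%

91.2097%


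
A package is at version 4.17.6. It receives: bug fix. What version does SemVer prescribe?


Current: 4.17.6
Change category: 'bug fix' → patch bump
SemVer rule: patch bump → increment PATCH (MAJOR and MINOR unchanged)
New: 4.17.7

4.17.7


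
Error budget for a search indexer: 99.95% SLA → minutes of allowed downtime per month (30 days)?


Formula: allowed downtime = period * (100 - SLA) / 100
Period (month (30 days)) = 43200 minutes
Unavailability fraction = (100 - 99.95) / 100
Allowed downtime = 43200 * (100 - 99.95) / 100
Allowed downtime = 21.6 minutes

21.6 minutes


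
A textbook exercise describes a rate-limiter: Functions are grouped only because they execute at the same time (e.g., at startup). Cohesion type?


Reasoning: Related by timing only
Type: Temporal cohesion

Temporal cohesion


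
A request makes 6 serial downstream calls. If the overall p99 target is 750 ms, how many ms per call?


Formula: per_stage = total_budget / stages
per_stage = 750 / 6
per_stage = 125.0 ms

125.0 ms


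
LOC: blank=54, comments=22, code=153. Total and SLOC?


Total LOC = blank + comment + code
Total LOC = 54 + 22 + 153 = 229
SLOC (source only) = code = 153

Total LOC: 229, SLOC: 153


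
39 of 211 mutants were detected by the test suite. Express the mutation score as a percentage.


Mutation score = killed / total * 100
Mutation score = 39 / 211 * 100
Mutation score = 18.48%

18.48%
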